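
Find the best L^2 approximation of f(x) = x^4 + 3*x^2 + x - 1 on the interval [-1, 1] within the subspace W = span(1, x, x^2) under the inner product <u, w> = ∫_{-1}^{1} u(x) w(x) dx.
g(x) = 27*x^2/7 + x - 38/35

The best approximation g ∈ W is the orthogonal projection of f onto W. Writing g = a_0 + a_1 x + a_2 x^2, the coefficients solve the normal equations G · a = b where
  G_{ij} = <φ_i, φ_j> and b_i = <f, φ_i>, with φ_0 = 1, φ_1 = x, φ_2 = x^2.
G =
  [2, 0, 2/3]
  [0, 2/3, 0]
  [2/3, 0, 2/5],
b = (2/5, 2/3, 86/105).
Solving gives a_0 = -38/35, a_1 = 1, a_2 = 27/7, so
  g(x) = 27*x^2/7 + x - 38/35.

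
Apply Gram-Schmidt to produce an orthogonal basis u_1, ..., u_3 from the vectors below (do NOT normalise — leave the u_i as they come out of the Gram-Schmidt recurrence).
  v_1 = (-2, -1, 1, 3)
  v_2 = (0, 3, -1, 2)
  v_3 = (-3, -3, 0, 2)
Orthogonal basis:
  u_1 = (-2, -1, 1, 3)
  u_2 = (4/15, 47/15, -17/15, 8/5)
  u_3 = (-89/103, -83/206, -325/206, -19/103)

Apply the Gram-Schmidt recurrence
  u_1 = v_1
  u_i = v_i − Σ_{j<i} ((v_i · u_j) / (u_j · u_j)) · u_j.

Step by step this gives:
  u_1 = (-2, -1, 1, 3)
  u_2 = (4/15, 47/15, -17/15, 8/5)
  u_3 = (-89/103, -83/206, -325/206, -19/103)

Orthogonality check:
  u_2 · u_1 = 0 (should be 0)
  u_3 · u_1 = 0 (should be 0)
  u_3 · u_2 = 0 (should be 0)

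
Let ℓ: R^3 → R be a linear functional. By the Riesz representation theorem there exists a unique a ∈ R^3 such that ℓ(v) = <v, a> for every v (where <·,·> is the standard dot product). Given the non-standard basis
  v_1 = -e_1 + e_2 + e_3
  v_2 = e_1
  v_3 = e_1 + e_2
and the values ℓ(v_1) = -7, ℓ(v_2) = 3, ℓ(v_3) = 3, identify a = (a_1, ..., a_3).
a = (3, 0, -4)

Write a = (a_1, ..., a_3) in the standard basis. For each basis vector v_i, ℓ(v_i) = <v_i, a> is a linear equation in the a_j's. Collect the n equations into a matrix system V a = ℓ, where row i of V is v_i (expressed in the standard basis). Since V is invertible (lower-triangular with 1s on the diagonal, up to permutation), solve by back-substitution:
  V =
[[-1, 1, 1],
 [1, 0, 0],
 [1, 1, 0]]
  V a = (-7, 3, 3)
Solving gives a = (3, 0, -4).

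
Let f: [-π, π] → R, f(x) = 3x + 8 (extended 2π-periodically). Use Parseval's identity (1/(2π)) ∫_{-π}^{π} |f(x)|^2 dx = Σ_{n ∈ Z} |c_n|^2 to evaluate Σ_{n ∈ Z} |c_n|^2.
Σ |c_n|^2 = 3π^2 + 64

Expand and integrate term by term over [-π, π]:
  ∫ (3x)^2 dx = 9·(2π^3/3); ∫ 2·3·(8)·x dx = 0 (odd integrand); ∫ 8^2 dx = 64·2π.
So (1/(2π)) ∫_{-π}^{π} (3x + 8)^2 dx = 9π^2/3 + 64 = 3π^2 + 64.
Parseval ⇒ Σ |c_n|^2 = 3π^2 + 64.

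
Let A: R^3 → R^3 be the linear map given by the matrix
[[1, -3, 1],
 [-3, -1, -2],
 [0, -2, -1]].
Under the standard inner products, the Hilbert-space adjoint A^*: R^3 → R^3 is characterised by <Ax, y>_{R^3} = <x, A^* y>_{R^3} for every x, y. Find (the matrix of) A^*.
A^* = A^T =
[[1, -3, 0],
 [-3, -1, -2],
 [1, -2, -1]]

For real matrices with standard dot products, the defining identity <Ax, y> = <x, A^* y> gives (Ax)^T y = x^T (A^*) y, i.e. x^T A^T y = x^T (A^*) y. Since this holds for all x, y, we must have A^* = A^T. Therefore
A^* =
[[1, -3, 0],
 [-3, -1, -2],
 [1, -2, -1]].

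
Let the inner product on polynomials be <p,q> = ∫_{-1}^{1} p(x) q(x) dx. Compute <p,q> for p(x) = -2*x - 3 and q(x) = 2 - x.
<p,q> = -32/3

Expand the product: p(x)·q(x) = 2*x^2 - x - 6.
∫_{-1}^{1} of each monomial x^k gives [2/(k+1) if k even, 0 if k odd]. Integrating term-by-term (or equivalently evaluating the antiderivative F(x) = 2*x^3/3 - x^2/2 - 6*x at the endpoints):
  F(1) − F(−1) = -35/6 − (29/6) = -32/3.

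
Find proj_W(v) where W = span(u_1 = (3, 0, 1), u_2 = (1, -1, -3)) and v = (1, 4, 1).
proj_W(v) = (36/55, 6/11, 112/55)

Set up U = [u_1 | ... | u_2] ∈ R^(3×2). The projector onto W = col(U) is P = U (U^T U)^(-1) U^T.
Compute U^T U =
  [10, 0]
  [0, 11],
and U^T v = (4, -6).
Solve U^T U · c = U^T v for the coefficients: c = (2/5, -6/11). The projection is proj_W(v) = U c.
Check: (v - proj_W(v)) · u_1 = 0  (should be 0).
Check: (v - proj_W(v)) · u_2 = 0  (should be 0).
Result: proj_W(v) = (36/55, 6/11, 112/55).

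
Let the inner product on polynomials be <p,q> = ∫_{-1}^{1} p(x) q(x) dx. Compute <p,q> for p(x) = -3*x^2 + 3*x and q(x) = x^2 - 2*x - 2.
<p,q> = -6/5

Expand the product: p(x)·q(x) = -3*x^4 + 9*x^3 - 6*x.
∫_{-1}^{1} of each monomial x^k gives [2/(k+1) if k even, 0 if k odd]. Integrating term-by-term (or equivalently evaluating the antiderivative F(x) = -3*x^5/5 + 9*x^4/4 - 3*x^2 at the endpoints):
  F(1) − F(−1) = -27/20 − (-3/20) = -6/5.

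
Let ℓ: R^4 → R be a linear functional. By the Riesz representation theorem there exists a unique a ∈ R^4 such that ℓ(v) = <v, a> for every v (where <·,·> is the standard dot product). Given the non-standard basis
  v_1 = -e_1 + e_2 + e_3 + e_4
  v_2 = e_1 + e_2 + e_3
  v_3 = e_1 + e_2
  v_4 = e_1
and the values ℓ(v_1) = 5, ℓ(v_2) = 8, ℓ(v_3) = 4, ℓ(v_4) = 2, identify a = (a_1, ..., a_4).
a = (2, 2, 4, 1)

Write a = (a_1, ..., a_4) in the standard basis. For each basis vector v_i, ℓ(v_i) = <v_i, a> is a linear equation in the a_j's. Collect the n equations into a matrix system V a = ℓ, where row i of V is v_i (expressed in the standard basis). Since V is invertible (lower-triangular with 1s on the diagonal, up to permutation), solve by back-substitution:
  V =
[[-1, 1, 1, 1],
 [1, 1, 1, 0],
 [1, 1, 0, 0],
 [1, 0, 0, 0]]
  V a = (5, 8, 4, 2)
Solving gives a = (2, 2, 4, 1).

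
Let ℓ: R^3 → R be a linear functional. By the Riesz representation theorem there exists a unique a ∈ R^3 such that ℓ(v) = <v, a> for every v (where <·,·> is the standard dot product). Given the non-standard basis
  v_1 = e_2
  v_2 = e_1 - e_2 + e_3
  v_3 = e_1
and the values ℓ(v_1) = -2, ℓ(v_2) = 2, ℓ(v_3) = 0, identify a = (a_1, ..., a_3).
a = (0, -2, 0)

Write a = (a_1, ..., a_3) in the standard basis. For each basis vector v_i, ℓ(v_i) = <v_i, a> is a linear equation in the a_j's. Collect the n equations into a matrix system V a = ℓ, where row i of V is v_i (expressed in the standard basis). Since V is invertible (lower-triangular with 1s on the diagonal, up to permutation), solve by back-substitution:
  V =
[[0, 1, 0],
 [1, -1, 1],
 [1, 0, 0]]
  V a = (-2, 2, 0)
Solving gives a = (0, -2, 0).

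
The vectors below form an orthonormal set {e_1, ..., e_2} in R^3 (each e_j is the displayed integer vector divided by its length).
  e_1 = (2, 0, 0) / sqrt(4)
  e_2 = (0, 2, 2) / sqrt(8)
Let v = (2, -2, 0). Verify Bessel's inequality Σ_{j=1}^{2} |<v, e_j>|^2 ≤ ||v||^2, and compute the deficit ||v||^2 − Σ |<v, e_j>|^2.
Σ |<v, e_j>|^2 = 6; ||v||^2 = 8; deficit = 2

Write each e_j = u_j / sqrt(<u_j, u_j>) where u_j is the displayed integer vector. Then <v, e_j> = <v, u_j> / sqrt(<u_j, u_j>), so |<v, e_j>|^2 = <v, u_j>^2 / <u_j, u_j>.
Coefficients: <v, e_1> = 4/sqrt(4), <v, e_2> = -4/sqrt(8).
Square and sum: Σ |<v, e_j>|^2 = 6.
Compute ||v||^2 = v·v = 8.
Deficit = 8 − 6 = 2 ≥ 0, confirming Bessel's inequality. (The deficit equals ||v − Σ <v,e_j> e_j||^2, the squared distance from v to span{e_j}.)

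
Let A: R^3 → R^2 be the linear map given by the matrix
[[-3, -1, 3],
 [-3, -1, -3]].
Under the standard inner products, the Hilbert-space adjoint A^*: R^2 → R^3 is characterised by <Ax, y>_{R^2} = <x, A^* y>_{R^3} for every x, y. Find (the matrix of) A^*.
A^* = A^T =
[[-3, -3],
 [-1, -1],
 [3, -3]]

For real matrices with standard dot products, the defining identity <Ax, y> = <x, A^* y> gives (Ax)^T y = x^T (A^*) y, i.e. x^T A^T y = x^T (A^*) y. Since this holds for all x, y, we must have A^* = A^T. Therefore
A^* =
[[-3, -3],
 [-1, -1],
 [3, -3]].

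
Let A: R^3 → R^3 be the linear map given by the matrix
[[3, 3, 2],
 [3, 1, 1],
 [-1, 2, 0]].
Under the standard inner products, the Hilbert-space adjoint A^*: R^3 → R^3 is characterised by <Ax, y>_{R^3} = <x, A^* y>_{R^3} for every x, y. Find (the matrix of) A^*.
A^* = A^T =
[[3, 3, -1],
 [3, 1, 2],
 [2, 1, 0]]

For real matrices with standard dot products, the defining identity <Ax, y> = <x, A^* y> gives (Ax)^T y = x^T (A^*) y, i.e. x^T A^T y = x^T (A^*) y. Since this holds for all x, y, we must have A^* = A^T. Therefore
A^* =
[[3, 3, -1],
 [3, 1, 2],
 [2, 1, 0]].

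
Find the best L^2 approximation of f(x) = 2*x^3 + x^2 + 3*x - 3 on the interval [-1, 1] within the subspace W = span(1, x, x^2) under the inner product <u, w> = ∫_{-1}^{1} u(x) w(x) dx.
g(x) = x^2 + 21*x/5 - 3

The best approximation g ∈ W is the orthogonal projection of f onto W. Writing g = a_0 + a_1 x + a_2 x^2, the coefficients solve the normal equations G · a = b where
  G_{ij} = <φ_i, φ_j> and b_i = <f, φ_i>, with φ_0 = 1, φ_1 = x, φ_2 = x^2.
G =
  [2, 0, 2/3]
  [0, 2/3, 0]
  [2/3, 0, 2/5],
b = (-16/3, 14/5, -8/5).
Solving gives a_0 = -3, a_1 = 21/5, a_2 = 1, so
  g(x) = x^2 + 21*x/5 - 3.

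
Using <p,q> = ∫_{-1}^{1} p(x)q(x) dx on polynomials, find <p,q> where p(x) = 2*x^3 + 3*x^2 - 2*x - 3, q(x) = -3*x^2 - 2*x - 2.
<p,q> = 172/15

Expand the product: p(x)·q(x) = -6*x^5 - 13*x^4 - 4*x^3 + 7*x^2 + 10*x + 6.
∫_{-1}^{1} of each monomial x^k gives [2/(k+1) if k even, 0 if k odd]. Integrating term-by-term (or equivalently evaluating the antiderivative F(x) = -x^6 - 13*x^5/5 - x^4 + 7*x^3/3 + 5*x^2 + 6*x at the endpoints):
  F(1) − F(−1) = 131/15 − (-41/15) = 172/15.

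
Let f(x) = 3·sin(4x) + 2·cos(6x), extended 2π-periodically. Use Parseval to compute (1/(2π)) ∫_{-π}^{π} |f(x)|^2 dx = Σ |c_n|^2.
Σ |c_n|^2 = 13/2

Expand |f|^2 and use orthogonality of {sin(nx), cos(mx)} on [-π, π]:
  ∫_{-π}^{π} sin(nx)^2 dx = π, ∫ cos(mx)^2 dx = π, and cross terms integrate to 0.
So ∫_{-π}^{π} f(x)^2 dx = 3^2 · π + 2^2 · π = (9 + 4)π.
Divide by 2π: (9 + 4)/2 = 13/2.
By Parseval, this equals Σ |c_n|^2.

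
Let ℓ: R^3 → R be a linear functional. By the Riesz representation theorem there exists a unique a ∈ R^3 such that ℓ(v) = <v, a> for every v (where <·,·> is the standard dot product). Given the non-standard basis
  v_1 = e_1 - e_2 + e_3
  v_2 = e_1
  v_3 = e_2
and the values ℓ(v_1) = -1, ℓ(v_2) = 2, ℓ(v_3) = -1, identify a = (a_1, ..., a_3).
a = (2, -1, -4)

Write a = (a_1, ..., a_3) in the standard basis. For each basis vector v_i, ℓ(v_i) = <v_i, a> is a linear equation in the a_j's. Collect the n equations into a matrix system V a = ℓ, where row i of V is v_i (expressed in the standard basis). Since V is invertible (lower-triangular with 1s on the diagonal, up to permutation), solve by back-substitution:
  V =
[[1, -1, 1],
 [1, 0, 0],
 [0, 1, 0]]
  V a = (-1, 2, -1)
Solving gives a = (2, -1, -4).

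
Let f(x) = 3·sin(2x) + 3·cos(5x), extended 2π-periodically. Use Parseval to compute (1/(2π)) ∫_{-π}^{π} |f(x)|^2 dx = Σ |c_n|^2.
Σ |c_n|^2 = 9

Expand |f|^2 and use orthogonality of {sin(nx), cos(mx)} on [-π, π]:
  ∫_{-π}^{π} sin(nx)^2 dx = π, ∫ cos(mx)^2 dx = π, and cross terms integrate to 0.
So ∫_{-π}^{π} f(x)^2 dx = 3^2 · π + 3^2 · π = (9 + 9)π.
Divide by 2π: (9 + 9)/2 = 9.
By Parseval, this equals Σ |c_n|^2.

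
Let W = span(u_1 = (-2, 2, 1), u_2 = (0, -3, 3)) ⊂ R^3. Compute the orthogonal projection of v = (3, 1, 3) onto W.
proj_W(v) = (0, -1, 1)

Set up U = [u_1 | ... | u_2] ∈ R^(3×2). The projector onto W = col(U) is P = U (U^T U)^(-1) U^T.
Compute U^T U =
  [9, -3]
  [-3, 18],
and U^T v = (-1, 6).
Solve U^T U · c = U^T v for the coefficients: c = (0, 1/3). The projection is proj_W(v) = U c.
Check: (v - proj_W(v)) · u_1 = 0  (should be 0).
Check: (v - proj_W(v)) · u_2 = 0  (should be 0).
Result: proj_W(v) = (0, -1, 1).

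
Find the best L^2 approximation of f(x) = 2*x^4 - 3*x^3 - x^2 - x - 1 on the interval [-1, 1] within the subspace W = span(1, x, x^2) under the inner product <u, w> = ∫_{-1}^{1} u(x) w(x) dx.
g(x) = 5*x^2/7 - 14*x/5 - 41/35

The best approximation g ∈ W is the orthogonal projection of f onto W. Writing g = a_0 + a_1 x + a_2 x^2, the coefficients solve the normal equations G · a = b where
  G_{ij} = <φ_i, φ_j> and b_i = <f, φ_i>, with φ_0 = 1, φ_1 = x, φ_2 = x^2.
G =
  [2, 0, 2/3]
  [0, 2/3, 0]
  [2/3, 0, 2/5],
b = (-28/15, -28/15, -52/105).
Solving gives a_0 = -41/35, a_1 = -14/5, a_2 = 5/7, so
  g(x) = 5*x^2/7 - 14*x/5 - 41/35.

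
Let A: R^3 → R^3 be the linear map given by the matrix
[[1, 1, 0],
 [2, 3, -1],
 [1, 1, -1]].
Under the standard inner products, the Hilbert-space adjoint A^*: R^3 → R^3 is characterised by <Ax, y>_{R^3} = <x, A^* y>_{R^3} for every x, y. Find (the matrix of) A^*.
A^* = A^T =
[[1, 2, 1],
 [1, 3, 1],
 [0, -1, -1]]

For real matrices with standard dot products, the defining identity <Ax, y> = <x, A^* y> gives (Ax)^T y = x^T (A^*) y, i.e. x^T A^T y = x^T (A^*) y. Since this holds for all x, y, we must have A^* = A^T. Therefore
A^* =
[[1, 2, 1],
 [1, 3, 1],
 [0, -1, -1]].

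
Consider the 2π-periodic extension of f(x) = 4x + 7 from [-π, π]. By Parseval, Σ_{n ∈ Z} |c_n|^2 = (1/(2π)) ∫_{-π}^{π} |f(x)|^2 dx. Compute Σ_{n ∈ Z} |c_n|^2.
Σ |c_n|^2 = 16π^2/3 + 49

Expand and integrate term by term over [-π, π]:
  ∫ (4x)^2 dx = 16·(2π^3/3); ∫ 2·4·(7)·x dx = 0 (odd integrand); ∫ 7^2 dx = 49·2π.
So (1/(2π)) ∫_{-π}^{π} (4x + 7)^2 dx = 16π^2/3 + 49 = 16π^2/3 + 49.
Parseval ⇒ Σ |c_n|^2 = 16π^2/3 + 49.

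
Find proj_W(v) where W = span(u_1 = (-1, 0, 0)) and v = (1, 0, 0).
proj_W(v) = (1, 0, 0)

Set up U = [u_1 | ... | u_1] ∈ R^(3×1). The projector onto W = col(U) is P = U (U^T U)^(-1) U^T.
Compute U^T U =
  [1],
and U^T v = (-1).
Solve U^T U · c = U^T v for the coefficients: c = (-1). The projection is proj_W(v) = U c.
Check: (v - proj_W(v)) · u_1 = 0  (should be 0).
Result: proj_W(v) = (1, 0, 0).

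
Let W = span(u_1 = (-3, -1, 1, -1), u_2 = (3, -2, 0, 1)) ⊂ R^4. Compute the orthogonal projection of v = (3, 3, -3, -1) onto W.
proj_W(v) = (69/26, 89/26, -45/26, 23/26)

Set up U = [u_1 | ... | u_2] ∈ R^(4×2). The projector onto W = col(U) is P = U (U^T U)^(-1) U^T.
Compute U^T U =
  [12, -8]
  [-8, 14],
and U^T v = (-14, 2).
Solve U^T U · c = U^T v for the coefficients: c = (-45/26, -11/13). The projection is proj_W(v) = U c.
Check: (v - proj_W(v)) · u_1 = 0  (should be 0).
Check: (v - proj_W(v)) · u_2 = 0  (should be 0).
Result: proj_W(v) = (69/26, 89/26, -45/26, 23/26).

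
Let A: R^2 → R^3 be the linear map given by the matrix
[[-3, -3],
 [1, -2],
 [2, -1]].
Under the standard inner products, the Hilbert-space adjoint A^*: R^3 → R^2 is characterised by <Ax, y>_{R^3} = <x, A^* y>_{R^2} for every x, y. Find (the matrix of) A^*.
A^* = A^T =
[[-3, 1, 2],
 [-3, -2, -1]]

For real matrices with standard dot products, the defining identity <Ax, y> = <x, A^* y> gives (Ax)^T y = x^T (A^*) y, i.e. x^T A^T y = x^T (A^*) y. Since this holds for all x, y, we must have A^* = A^T. Therefore
A^* =
[[-3, 1, 2],
 [-3, -2, -1]].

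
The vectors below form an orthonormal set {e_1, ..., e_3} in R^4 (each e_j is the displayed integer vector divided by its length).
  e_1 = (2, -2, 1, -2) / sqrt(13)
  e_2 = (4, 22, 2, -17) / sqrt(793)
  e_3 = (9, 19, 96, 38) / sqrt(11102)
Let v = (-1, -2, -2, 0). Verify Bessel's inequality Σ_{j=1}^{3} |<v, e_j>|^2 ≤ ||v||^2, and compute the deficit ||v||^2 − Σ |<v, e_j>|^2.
Σ |<v, e_j>|^2 = 1557/182; ||v||^2 = 9; deficit = 81/182

Write each e_j = u_j / sqrt(<u_j, u_j>) where u_j is the displayed integer vector. Then <v, e_j> = <v, u_j> / sqrt(<u_j, u_j>), so |<v, e_j>|^2 = <v, u_j>^2 / <u_j, u_j>.
Coefficients: <v, e_1> = 0/sqrt(13), <v, e_2> = -52/sqrt(793), <v, e_3> = -239/sqrt(11102).
Square and sum: Σ |<v, e_j>|^2 = 1557/182.
Compute ||v||^2 = v·v = 9.
Deficit = 9 − 1557/182 = 81/182 ≥ 0, confirming Bessel's inequality. (The deficit equals ||v − Σ <v,e_j> e_j||^2, the squared distance from v to span{e_j}.)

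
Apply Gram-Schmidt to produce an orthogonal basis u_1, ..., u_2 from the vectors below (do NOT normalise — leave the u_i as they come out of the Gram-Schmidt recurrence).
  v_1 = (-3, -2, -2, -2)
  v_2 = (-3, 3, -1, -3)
Orthogonal basis:
  u_1 = (-3, -2, -2, -2)
  u_2 = (-10/7, 85/21, 1/21, -41/21)

Apply the Gram-Schmidt recurrence
  u_1 = v_1
  u_i = v_i − Σ_{j<i} ((v_i · u_j) / (u_j · u_j)) · u_j.

Step by step this gives:
  u_1 = (-3, -2, -2, -2)
  u_2 = (-10/7, 85/21, 1/21, -41/21)

Orthogonality check:
  u_2 · u_1 = 0 (should be 0)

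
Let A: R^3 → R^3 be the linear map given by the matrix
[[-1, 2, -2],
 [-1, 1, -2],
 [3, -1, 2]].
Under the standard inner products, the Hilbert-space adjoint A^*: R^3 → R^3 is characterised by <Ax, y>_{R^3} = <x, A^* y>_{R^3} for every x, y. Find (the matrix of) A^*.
A^* = A^T =
[[-1, -1, 3],
 [2, 1, -1],
 [-2, -2, 2]]

For real matrices with standard dot products, the defining identity <Ax, y> = <x, A^* y> gives (Ax)^T y = x^T (A^*) y, i.e. x^T A^T y = x^T (A^*) y. Since this holds for all x, y, we must have A^* = A^T. Therefore
A^* =
[[-1, -1, 3],
 [2, 1, -1],
 [-2, -2, 2]].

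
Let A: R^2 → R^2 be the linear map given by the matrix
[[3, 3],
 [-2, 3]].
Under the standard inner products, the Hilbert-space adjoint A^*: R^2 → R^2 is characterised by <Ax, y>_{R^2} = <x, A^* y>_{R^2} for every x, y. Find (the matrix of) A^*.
A^* = A^T =
[[3, -2],
 [3, 3]]

For real matrices with standard dot products, the defining identity <Ax, y> = <x, A^* y> gives (Ax)^T y = x^T (A^*) y, i.e. x^T A^T y = x^T (A^*) y. Since this holds for all x, y, we must have A^* = A^T. Therefore
A^* =
[[3, -2],
 [3, 3]].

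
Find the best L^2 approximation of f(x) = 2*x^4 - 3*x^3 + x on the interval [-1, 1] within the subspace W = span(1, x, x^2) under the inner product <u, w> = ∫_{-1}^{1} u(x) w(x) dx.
g(x) = 12*x^2/7 - 4*x/5 - 6/35

The best approximation g ∈ W is the orthogonal projection of f onto W. Writing g = a_0 + a_1 x + a_2 x^2, the coefficients solve the normal equations G · a = b where
  G_{ij} = <φ_i, φ_j> and b_i = <f, φ_i>, with φ_0 = 1, φ_1 = x, φ_2 = x^2.
G =
  [2, 0, 2/3]
  [0, 2/3, 0]
  [2/3, 0, 2/5],
b = (4/5, -8/15, 4/7).
Solving gives a_0 = -6/35, a_1 = -4/5, a_2 = 12/7, so
  g(x) = 12*x^2/7 - 4*x/5 - 6/35.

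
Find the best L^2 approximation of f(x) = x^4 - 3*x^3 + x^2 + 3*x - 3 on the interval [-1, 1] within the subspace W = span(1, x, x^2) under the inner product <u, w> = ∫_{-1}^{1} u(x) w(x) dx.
g(x) = 13*x^2/7 + 6*x/5 - 108/35

The best approximation g ∈ W is the orthogonal projection of f onto W. Writing g = a_0 + a_1 x + a_2 x^2, the coefficients solve the normal equations G · a = b where
  G_{ij} = <φ_i, φ_j> and b_i = <f, φ_i>, with φ_0 = 1, φ_1 = x, φ_2 = x^2.
G =
  [2, 0, 2/3]
  [0, 2/3, 0]
  [2/3, 0, 2/5],
b = (-74/15, 4/5, -46/35).
Solving gives a_0 = -108/35, a_1 = 6/5, a_2 = 13/7, so
  g(x) = 13*x^2/7 + 6*x/5 - 108/35.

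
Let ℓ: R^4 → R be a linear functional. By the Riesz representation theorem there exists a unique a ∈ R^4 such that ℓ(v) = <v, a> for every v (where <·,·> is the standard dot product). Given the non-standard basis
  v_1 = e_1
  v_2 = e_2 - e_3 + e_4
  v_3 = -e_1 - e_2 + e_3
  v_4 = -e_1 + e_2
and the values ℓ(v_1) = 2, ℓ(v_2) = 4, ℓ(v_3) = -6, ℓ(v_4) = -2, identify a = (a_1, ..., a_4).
a = (2, 0, -4, 0)

Write a = (a_1, ..., a_4) in the standard basis. For each basis vector v_i, ℓ(v_i) = <v_i, a> is a linear equation in the a_j's. Collect the n equations into a matrix system V a = ℓ, where row i of V is v_i (expressed in the standard basis). Since V is invertible (lower-triangular with 1s on the diagonal, up to permutation), solve by back-substitution:
  V =
[[1, 0, 0, 0],
 [0, 1, -1, 1],
 [-1, -1, 1, 0],
 [-1, 1, 0, 0]]
  V a = (2, 4, -6, -2)
Solving gives a = (2, 0, -4, 0).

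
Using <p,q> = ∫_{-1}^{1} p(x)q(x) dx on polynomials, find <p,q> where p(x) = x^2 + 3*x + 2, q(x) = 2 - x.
<p,q> = 22/3

Expand the product: p(x)·q(x) = -x^3 - x^2 + 4*x + 4.
∫_{-1}^{1} of each monomial x^k gives [2/(k+1) if k even, 0 if k odd]. Integrating term-by-term (or equivalently evaluating the antiderivative F(x) = -x^4/4 - x^3/3 + 2*x^2 + 4*x at the endpoints):
  F(1) − F(−1) = 65/12 − (-23/12) = 22/3.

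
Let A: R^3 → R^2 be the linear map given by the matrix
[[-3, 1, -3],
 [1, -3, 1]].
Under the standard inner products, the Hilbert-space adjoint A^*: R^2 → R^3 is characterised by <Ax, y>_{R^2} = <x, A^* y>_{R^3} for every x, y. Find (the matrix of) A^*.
A^* = A^T =
[[-3, 1],
 [1, -3],
 [-3, 1]]

For real matrices with standard dot products, the defining identity <Ax, y> = <x, A^* y> gives (Ax)^T y = x^T (A^*) y, i.e. x^T A^T y = x^T (A^*) y. Since this holds for all x, y, we must have A^* = A^T. Therefore
A^* =
[[-3, 1],
 [1, -3],
 [-3, 1]].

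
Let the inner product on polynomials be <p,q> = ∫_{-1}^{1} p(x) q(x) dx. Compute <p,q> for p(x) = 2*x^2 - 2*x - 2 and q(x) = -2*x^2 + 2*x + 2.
<p,q> = -104/15

Expand the product: p(x)·q(x) = -4*x^4 + 8*x^3 + 4*x^2 - 8*x - 4.
∫_{-1}^{1} of each monomial x^k gives [2/(k+1) if k even, 0 if k odd]. Integrating term-by-term (or equivalently evaluating the antiderivative F(x) = -4*x^5/5 + 2*x^4 + 4*x^3/3 - 4*x^2 - 4*x at the endpoints):
  F(1) − F(−1) = -82/15 − (22/15) = -104/15.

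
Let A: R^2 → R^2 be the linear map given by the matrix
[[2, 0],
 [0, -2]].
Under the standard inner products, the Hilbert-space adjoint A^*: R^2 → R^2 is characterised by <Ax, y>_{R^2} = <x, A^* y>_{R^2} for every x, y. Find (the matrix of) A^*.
A^* = A^T =
[[2, 0],
 [0, -2]]

For real matrices with standard dot products, the defining identity <Ax, y> = <x, A^* y> gives (Ax)^T y = x^T (A^*) y, i.e. x^T A^T y = x^T (A^*) y. Since this holds for all x, y, we must have A^* = A^T. Therefore
A^* =
[[2, 0],
 [0, -2]].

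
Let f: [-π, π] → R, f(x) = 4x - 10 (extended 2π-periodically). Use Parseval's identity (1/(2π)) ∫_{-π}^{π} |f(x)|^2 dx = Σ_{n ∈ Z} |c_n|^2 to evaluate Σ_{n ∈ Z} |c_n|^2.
Σ |c_n|^2 = 16π^2/3 + 100

Expand and integrate term by term over [-π, π]:
  ∫ (4x)^2 dx = 16·(2π^3/3); ∫ 2·4·(-10)·x dx = 0 (odd integrand); ∫ (-10)^2 dx = 100·2π.
So (1/(2π)) ∫_{-π}^{π} (4x - 10)^2 dx = 16π^2/3 + 100 = 16π^2/3 + 100.
Parseval ⇒ Σ |c_n|^2 = 16π^2/3 + 100.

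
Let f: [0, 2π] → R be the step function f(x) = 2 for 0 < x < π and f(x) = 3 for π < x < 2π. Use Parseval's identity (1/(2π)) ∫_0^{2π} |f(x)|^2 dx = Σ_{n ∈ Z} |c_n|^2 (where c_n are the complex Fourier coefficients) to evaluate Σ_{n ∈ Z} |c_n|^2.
Σ |c_n|^2 = 13/2

Parseval equates the L^2 energy of f (normalised by 1/(2π)) with the ℓ^2 sum of its Fourier coefficients: (1/(2π)) ∫_0^{2π} |f|^2 = Σ |c_n|^2.
Compute the left side: (1/(2π)) [∫_0^π 2^2 dx + ∫_π^{2π} 3^2 dx] = (1/(2π)) · (4π + 9π) = (4 + 9)/2 = 13/2.
So Σ_{n ∈ Z} |c_n|^2 = 13/2.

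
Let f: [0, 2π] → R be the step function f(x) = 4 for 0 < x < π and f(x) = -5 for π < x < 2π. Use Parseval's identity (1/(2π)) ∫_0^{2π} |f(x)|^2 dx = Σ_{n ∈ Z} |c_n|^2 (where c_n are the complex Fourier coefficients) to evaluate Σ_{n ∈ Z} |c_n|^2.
Σ |c_n|^2 = 41/2

Parseval equates the L^2 energy of f (normalised by 1/(2π)) with the ℓ^2 sum of its Fourier coefficients: (1/(2π)) ∫_0^{2π} |f|^2 = Σ |c_n|^2.
Compute the left side: (1/(2π)) [∫_0^π 4^2 dx + ∫_π^{2π} (-5)^2 dx] = (1/(2π)) · (16π + 25π) = (16 + 25)/2 = 41/2.
So Σ_{n ∈ Z} |c_n|^2 = 41/2.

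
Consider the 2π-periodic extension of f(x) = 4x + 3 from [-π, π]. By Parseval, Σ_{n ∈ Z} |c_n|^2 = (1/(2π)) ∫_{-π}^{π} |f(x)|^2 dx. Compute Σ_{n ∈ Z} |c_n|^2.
Σ |c_n|^2 = 16π^2/3 + 9

Expand and integrate term by term over [-π, π]:
  ∫ (4x)^2 dx = 16·(2π^3/3); ∫ 2·4·(3)·x dx = 0 (odd integrand); ∫ 3^2 dx = 9·2π.
So (1/(2π)) ∫_{-π}^{π} (4x + 3)^2 dx = 16π^2/3 + 9 = 16π^2/3 + 9.
Parseval ⇒ Σ |c_n|^2 = 16π^2/3 + 9.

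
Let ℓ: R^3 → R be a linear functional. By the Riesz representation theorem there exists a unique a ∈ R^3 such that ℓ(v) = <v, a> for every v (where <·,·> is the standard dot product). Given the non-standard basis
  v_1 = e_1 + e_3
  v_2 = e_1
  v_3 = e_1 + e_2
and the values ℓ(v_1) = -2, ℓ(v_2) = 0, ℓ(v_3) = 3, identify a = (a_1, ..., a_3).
a = (0, 3, -2)

Write a = (a_1, ..., a_3) in the standard basis. For each basis vector v_i, ℓ(v_i) = <v_i, a> is a linear equation in the a_j's. Collect the n equations into a matrix system V a = ℓ, where row i of V is v_i (expressed in the standard basis). Since V is invertible (lower-triangular with 1s on the diagonal, up to permutation), solve by back-substitution:
  V =
[[1, 0, 1],
 [1, 0, 0],
 [1, 1, 0]]
  V a = (-2, 0, 3)
Solving gives a = (0, 3, -2).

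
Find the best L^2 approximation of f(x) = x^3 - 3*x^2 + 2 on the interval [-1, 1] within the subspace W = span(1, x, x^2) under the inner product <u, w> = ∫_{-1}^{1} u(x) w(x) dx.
g(x) = -3*x^2 + 3*x/5 + 2

The best approximation g ∈ W is the orthogonal projection of f onto W. Writing g = a_0 + a_1 x + a_2 x^2, the coefficients solve the normal equations G · a = b where
  G_{ij} = <φ_i, φ_j> and b_i = <f, φ_i>, with φ_0 = 1, φ_1 = x, φ_2 = x^2.
G =
  [2, 0, 2/3]
  [0, 2/3, 0]
  [2/3, 0, 2/5],
b = (2, 2/5, 2/15).
Solving gives a_0 = 2, a_1 = 3/5, a_2 = -3, so
  g(x) = -3*x^2 + 3*x/5 + 2.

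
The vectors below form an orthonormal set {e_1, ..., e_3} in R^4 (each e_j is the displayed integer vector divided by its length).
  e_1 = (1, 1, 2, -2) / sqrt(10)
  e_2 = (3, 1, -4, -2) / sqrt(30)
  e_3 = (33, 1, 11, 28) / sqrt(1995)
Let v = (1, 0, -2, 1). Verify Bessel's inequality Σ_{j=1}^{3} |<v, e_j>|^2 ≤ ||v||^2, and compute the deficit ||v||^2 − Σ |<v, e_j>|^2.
Σ |<v, e_j>|^2 = 793/133; ||v||^2 = 6; deficit = 5/133

Write each e_j = u_j / sqrt(<u_j, u_j>) where u_j is the displayed integer vector. Then <v, e_j> = <v, u_j> / sqrt(<u_j, u_j>), so |<v, e_j>|^2 = <v, u_j>^2 / <u_j, u_j>.
Coefficients: <v, e_1> = -5/sqrt(10), <v, e_2> = 9/sqrt(30), <v, e_3> = 39/sqrt(1995).
Square and sum: Σ |<v, e_j>|^2 = 793/133.
Compute ||v||^2 = v·v = 6.
Deficit = 6 − 793/133 = 5/133 ≥ 0, confirming Bessel's inequality. (The deficit equals ||v − Σ <v,e_j> e_j||^2, the squared distance from v to span{e_j}.)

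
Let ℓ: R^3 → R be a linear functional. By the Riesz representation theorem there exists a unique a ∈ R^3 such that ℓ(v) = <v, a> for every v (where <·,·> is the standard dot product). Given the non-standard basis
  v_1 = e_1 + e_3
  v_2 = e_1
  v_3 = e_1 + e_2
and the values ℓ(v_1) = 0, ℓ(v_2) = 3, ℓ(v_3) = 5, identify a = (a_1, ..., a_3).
a = (3, 2, -3)

Write a = (a_1, ..., a_3) in the standard basis. For each basis vector v_i, ℓ(v_i) = <v_i, a> is a linear equation in the a_j's. Collect the n equations into a matrix system V a = ℓ, where row i of V is v_i (expressed in the standard basis). Since V is invertible (lower-triangular with 1s on the diagonal, up to permutation), solve by back-substitution:
  V =
[[1, 0, 1],
 [1, 0, 0],
 [1, 1, 0]]
  V a = (0, 3, 5)
Solving gives a = (3, 2, -3).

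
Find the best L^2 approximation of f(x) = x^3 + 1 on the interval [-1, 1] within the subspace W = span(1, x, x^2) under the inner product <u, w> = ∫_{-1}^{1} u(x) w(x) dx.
g(x) = 3*x/5 + 1

The best approximation g ∈ W is the orthogonal projection of f onto W. Writing g = a_0 + a_1 x + a_2 x^2, the coefficients solve the normal equations G · a = b where
  G_{ij} = <φ_i, φ_j> and b_i = <f, φ_i>, with φ_0 = 1, φ_1 = x, φ_2 = x^2.
G =
  [2, 0, 2/3]
  [0, 2/3, 0]
  [2/3, 0, 2/5],
b = (2, 2/5, 2/3).
Solving gives a_0 = 1, a_1 = 3/5, a_2 = 0, so
  g(x) = 3*x/5 + 1.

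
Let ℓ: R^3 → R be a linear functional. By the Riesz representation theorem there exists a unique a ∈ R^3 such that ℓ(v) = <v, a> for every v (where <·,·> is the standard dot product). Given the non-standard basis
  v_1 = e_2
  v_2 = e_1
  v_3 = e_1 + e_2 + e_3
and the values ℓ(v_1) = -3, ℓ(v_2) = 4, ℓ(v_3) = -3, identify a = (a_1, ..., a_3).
a = (4, -3, -4)

Write a = (a_1, ..., a_3) in the standard basis. For each basis vector v_i, ℓ(v_i) = <v_i, a> is a linear equation in the a_j's. Collect the n equations into a matrix system V a = ℓ, where row i of V is v_i (expressed in the standard basis). Since V is invertible (lower-triangular with 1s on the diagonal, up to permutation), solve by back-substitution:
  V =
[[0, 1, 0],
 [1, 0, 0],
 [1, 1, 1]]
  V a = (-3, 4, -3)
Solving gives a = (4, -3, -4).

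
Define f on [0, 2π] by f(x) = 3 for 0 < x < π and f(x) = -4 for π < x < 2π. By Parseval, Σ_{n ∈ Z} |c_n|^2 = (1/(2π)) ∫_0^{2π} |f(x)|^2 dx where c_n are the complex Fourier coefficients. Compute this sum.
Σ |c_n|^2 = 25/2

Parseval equates the L^2 energy of f (normalised by 1/(2π)) with the ℓ^2 sum of its Fourier coefficients: (1/(2π)) ∫_0^{2π} |f|^2 = Σ |c_n|^2.
Compute the left side: (1/(2π)) [∫_0^π 3^2 dx + ∫_π^{2π} (-4)^2 dx] = (1/(2π)) · (9π + 16π) = (9 + 16)/2 = 25/2.
So Σ_{n ∈ Z} |c_n|^2 = 25/2.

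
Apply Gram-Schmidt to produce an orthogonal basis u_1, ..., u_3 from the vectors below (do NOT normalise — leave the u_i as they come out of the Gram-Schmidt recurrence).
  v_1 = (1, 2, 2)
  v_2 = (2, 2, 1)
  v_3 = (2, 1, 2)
Orthogonal basis:
  u_1 = (1, 2, 2)
  u_2 = (10/9, 2/9, -7/9)
  u_3 = (10/17, -15/17, 10/17)

Apply the Gram-Schmidt recurrence
  u_1 = v_1
  u_i = v_i − Σ_{j<i} ((v_i · u_j) / (u_j · u_j)) · u_j.

Step by step this gives:
  u_1 = (1, 2, 2)
  u_2 = (10/9, 2/9, -7/9)
  u_3 = (10/17, -15/17, 10/17)

Orthogonality check:
  u_2 · u_1 = 0 (should be 0)
  u_3 · u_1 = 0 (should be 0)
  u_3 · u_2 = 0 (should be 0)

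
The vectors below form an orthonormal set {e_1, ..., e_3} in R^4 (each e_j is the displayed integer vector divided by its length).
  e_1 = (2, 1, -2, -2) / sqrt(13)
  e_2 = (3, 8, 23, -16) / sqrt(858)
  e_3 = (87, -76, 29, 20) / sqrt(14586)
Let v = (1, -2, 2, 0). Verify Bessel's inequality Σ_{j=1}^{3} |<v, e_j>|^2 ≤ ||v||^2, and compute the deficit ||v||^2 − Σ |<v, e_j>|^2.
Σ |<v, e_j>|^2 = 1889/221; ||v||^2 = 9; deficit = 100/221

Write each e_j = u_j / sqrt(<u_j, u_j>) where u_j is the displayed integer vector. Then <v, e_j> = <v, u_j> / sqrt(<u_j, u_j>), so |<v, e_j>|^2 = <v, u_j>^2 / <u_j, u_j>.
Coefficients: <v, e_1> = -4/sqrt(13), <v, e_2> = 33/sqrt(858), <v, e_3> = 297/sqrt(14586).
Square and sum: Σ |<v, e_j>|^2 = 1889/221.
Compute ||v||^2 = v·v = 9.
Deficit = 9 − 1889/221 = 100/221 ≥ 0, confirming Bessel's inequality. (The deficit equals ||v − Σ <v,e_j> e_j||^2, the squared distance from v to span{e_j}.)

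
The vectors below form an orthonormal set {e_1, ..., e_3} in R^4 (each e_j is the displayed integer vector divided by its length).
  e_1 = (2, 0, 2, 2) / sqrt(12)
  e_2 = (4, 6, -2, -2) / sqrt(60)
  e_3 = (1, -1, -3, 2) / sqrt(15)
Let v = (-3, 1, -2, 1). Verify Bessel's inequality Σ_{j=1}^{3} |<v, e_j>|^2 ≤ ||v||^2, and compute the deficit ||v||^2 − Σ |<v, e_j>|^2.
Σ |<v, e_j>|^2 = 20/3; ||v||^2 = 15; deficit = 25/3

Write each e_j = u_j / sqrt(<u_j, u_j>) where u_j is the displayed integer vector. Then <v, e_j> = <v, u_j> / sqrt(<u_j, u_j>), so |<v, e_j>|^2 = <v, u_j>^2 / <u_j, u_j>.
Coefficients: <v, e_1> = -8/sqrt(12), <v, e_2> = -4/sqrt(60), <v, e_3> = 4/sqrt(15).
Square and sum: Σ |<v, e_j>|^2 = 20/3.
Compute ||v||^2 = v·v = 15.
Deficit = 15 − 20/3 = 25/3 ≥ 0, confirming Bessel's inequality. (The deficit equals ||v − Σ <v,e_j> e_j||^2, the squared distance from v to span{e_j}.)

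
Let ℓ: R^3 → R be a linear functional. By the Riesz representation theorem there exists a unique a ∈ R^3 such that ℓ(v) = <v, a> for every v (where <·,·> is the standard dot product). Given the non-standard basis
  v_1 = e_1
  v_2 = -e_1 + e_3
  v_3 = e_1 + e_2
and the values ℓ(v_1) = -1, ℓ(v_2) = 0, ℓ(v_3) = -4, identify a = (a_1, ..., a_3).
a = (-1, -3, -1)

Write a = (a_1, ..., a_3) in the standard basis. For each basis vector v_i, ℓ(v_i) = <v_i, a> is a linear equation in the a_j's. Collect the n equations into a matrix system V a = ℓ, where row i of V is v_i (expressed in the standard basis). Since V is invertible (lower-triangular with 1s on the diagonal, up to permutation), solve by back-substitution:
  V =
[[1, 0, 0],
 [-1, 0, 1],
 [1, 1, 0]]
  V a = (-1, 0, -4)
Solving gives a = (-1, -3, -1).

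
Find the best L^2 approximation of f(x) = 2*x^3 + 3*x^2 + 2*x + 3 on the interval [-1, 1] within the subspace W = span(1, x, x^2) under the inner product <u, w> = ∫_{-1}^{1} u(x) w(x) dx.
g(x) = 3*x^2 + 16*x/5 + 3

The best approximation g ∈ W is the orthogonal projection of f onto W. Writing g = a_0 + a_1 x + a_2 x^2, the coefficients solve the normal equations G · a = b where
  G_{ij} = <φ_i, φ_j> and b_i = <f, φ_i>, with φ_0 = 1, φ_1 = x, φ_2 = x^2.
G =
  [2, 0, 2/3]
  [0, 2/3, 0]
  [2/3, 0, 2/5],
b = (8, 32/15, 16/5).
Solving gives a_0 = 3, a_1 = 16/5, a_2 = 3, so
  g(x) = 3*x^2 + 16*x/5 + 3.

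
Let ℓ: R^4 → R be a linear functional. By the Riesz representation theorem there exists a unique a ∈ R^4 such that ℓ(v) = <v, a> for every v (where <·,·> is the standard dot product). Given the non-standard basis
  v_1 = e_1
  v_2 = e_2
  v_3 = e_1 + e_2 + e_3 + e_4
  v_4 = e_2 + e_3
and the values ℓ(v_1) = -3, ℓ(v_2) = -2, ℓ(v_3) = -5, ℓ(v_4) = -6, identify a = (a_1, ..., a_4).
a = (-3, -2, -4, 4)

Write a = (a_1, ..., a_4) in the standard basis. For each basis vector v_i, ℓ(v_i) = <v_i, a> is a linear equation in the a_j's. Collect the n equations into a matrix system V a = ℓ, where row i of V is v_i (expressed in the standard basis). Since V is invertible (lower-triangular with 1s on the diagonal, up to permutation), solve by back-substitution:
  V =
[[1, 0, 0, 0],
 [0, 1, 0, 0],
 [1, 1, 1, 1],
 [0, 1, 1, 0]]
  V a = (-3, -2, -5, -6)
Solving gives a = (-3, -2, -4, 4).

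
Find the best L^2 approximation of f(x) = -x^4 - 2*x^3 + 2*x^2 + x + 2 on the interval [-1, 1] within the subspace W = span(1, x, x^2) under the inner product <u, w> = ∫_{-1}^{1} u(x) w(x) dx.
g(x) = 8*x^2/7 - x/5 + 73/35

The best approximation g ∈ W is the orthogonal projection of f onto W. Writing g = a_0 + a_1 x + a_2 x^2, the coefficients solve the normal equations G · a = b where
  G_{ij} = <φ_i, φ_j> and b_i = <f, φ_i>, with φ_0 = 1, φ_1 = x, φ_2 = x^2.
G =
  [2, 0, 2/3]
  [0, 2/3, 0]
  [2/3, 0, 2/5],
b = (74/15, -2/15, 194/105).
Solving gives a_0 = 73/35, a_1 = -1/5, a_2 = 8/7, so
  g(x) = 8*x^2/7 - x/5 + 73/35.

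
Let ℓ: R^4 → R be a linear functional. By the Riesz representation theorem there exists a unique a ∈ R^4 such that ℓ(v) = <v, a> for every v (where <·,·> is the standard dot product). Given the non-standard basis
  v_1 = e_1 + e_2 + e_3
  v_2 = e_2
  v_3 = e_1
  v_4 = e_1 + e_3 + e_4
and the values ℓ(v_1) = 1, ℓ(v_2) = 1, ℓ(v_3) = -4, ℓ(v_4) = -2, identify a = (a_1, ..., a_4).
a = (-4, 1, 4, -2)

Write a = (a_1, ..., a_4) in the standard basis. For each basis vector v_i, ℓ(v_i) = <v_i, a> is a linear equation in the a_j's. Collect the n equations into a matrix system V a = ℓ, where row i of V is v_i (expressed in the standard basis). Since V is invertible (lower-triangular with 1s on the diagonal, up to permutation), solve by back-substitution:
  V =
[[1, 1, 1, 0],
 [0, 1, 0, 0],
 [1, 0, 0, 0],
 [1, 0, 1, 1]]
  V a = (1, 1, -4, -2)
Solving gives a = (-4, 1, 4, -2).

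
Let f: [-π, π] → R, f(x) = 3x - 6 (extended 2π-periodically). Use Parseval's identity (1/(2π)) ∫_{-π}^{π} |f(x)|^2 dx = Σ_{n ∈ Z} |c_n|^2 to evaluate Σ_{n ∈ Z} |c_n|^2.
Σ |c_n|^2 = 3π^2 + 36

Expand and integrate term by term over [-π, π]:
  ∫ (3x)^2 dx = 9·(2π^3/3); ∫ 2·3·(-6)·x dx = 0 (odd integrand); ∫ (-6)^2 dx = 36·2π.
So (1/(2π)) ∫_{-π}^{π} (3x - 6)^2 dx = 9π^2/3 + 36 = 3π^2 + 36.
Parseval ⇒ Σ |c_n|^2 = 3π^2 + 36.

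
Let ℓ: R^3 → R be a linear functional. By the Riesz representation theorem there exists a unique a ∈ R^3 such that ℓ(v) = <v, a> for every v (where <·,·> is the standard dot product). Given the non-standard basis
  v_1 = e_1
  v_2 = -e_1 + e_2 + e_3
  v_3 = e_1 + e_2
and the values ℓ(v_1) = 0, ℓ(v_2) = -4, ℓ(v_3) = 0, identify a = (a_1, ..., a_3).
a = (0, 0, -4)

Write a = (a_1, ..., a_3) in the standard basis. For each basis vector v_i, ℓ(v_i) = <v_i, a> is a linear equation in the a_j's. Collect the n equations into a matrix system V a = ℓ, where row i of V is v_i (expressed in the standard basis). Since V is invertible (lower-triangular with 1s on the diagonal, up to permutation), solve by back-substitution:
  V =
[[1, 0, 0],
 [-1, 1, 1],
 [1, 1, 0]]
  V a = (0, -4, 0)
Solving gives a = (0, 0, -4).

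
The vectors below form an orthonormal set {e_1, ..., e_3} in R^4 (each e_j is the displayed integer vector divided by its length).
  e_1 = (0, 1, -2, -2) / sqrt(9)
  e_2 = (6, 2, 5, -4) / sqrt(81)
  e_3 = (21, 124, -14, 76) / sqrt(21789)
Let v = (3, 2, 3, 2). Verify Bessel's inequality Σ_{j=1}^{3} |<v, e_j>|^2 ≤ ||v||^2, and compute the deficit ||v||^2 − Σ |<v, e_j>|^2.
Σ |<v, e_j>|^2 = 6894/269; ||v||^2 = 26; deficit = 100/269

Write each e_j = u_j / sqrt(<u_j, u_j>) where u_j is the displayed integer vector. Then <v, e_j> = <v, u_j> / sqrt(<u_j, u_j>), so |<v, e_j>|^2 = <v, u_j>^2 / <u_j, u_j>.
Coefficients: <v, e_1> = -8/sqrt(9), <v, e_2> = 29/sqrt(81), <v, e_3> = 421/sqrt(21789).
Square and sum: Σ |<v, e_j>|^2 = 6894/269.
Compute ||v||^2 = v·v = 26.
Deficit = 26 − 6894/269 = 100/269 ≥ 0, confirming Bessel's inequality. (The deficit equals ||v − Σ <v,e_j> e_j||^2, the squared distance from v to span{e_j}.)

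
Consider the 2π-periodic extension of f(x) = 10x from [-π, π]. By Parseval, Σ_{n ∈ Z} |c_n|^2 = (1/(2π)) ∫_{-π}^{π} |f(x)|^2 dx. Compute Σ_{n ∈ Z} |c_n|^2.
Σ |c_n|^2 = 100π^2/3

Expand and integrate term by term over [-π, π]:
  ∫ (10x)^2 dx = 100·(2π^3/3); ∫ 2·10·(0)·x dx = 0 (odd integrand); ∫ 0^2 dx = 0·2π.
So (1/(2π)) ∫_{-π}^{π} (10x)^2 dx = 100π^2/3 + 0 = 100π^2/3.
Parseval ⇒ Σ |c_n|^2 = 100π^2/3.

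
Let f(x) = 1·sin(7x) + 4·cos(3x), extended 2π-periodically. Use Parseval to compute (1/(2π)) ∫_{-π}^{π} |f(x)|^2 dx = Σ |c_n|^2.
Σ |c_n|^2 = 17/2

Expand |f|^2 and use orthogonality of {sin(nx), cos(mx)} on [-π, π]:
  ∫_{-π}^{π} sin(nx)^2 dx = π, ∫ cos(mx)^2 dx = π, and cross terms integrate to 0.
So ∫_{-π}^{π} f(x)^2 dx = 1^2 · π + 4^2 · π = (1 + 16)π.
Divide by 2π: (1 + 16)/2 = 17/2.
By Parseval, this equals Σ |c_n|^2.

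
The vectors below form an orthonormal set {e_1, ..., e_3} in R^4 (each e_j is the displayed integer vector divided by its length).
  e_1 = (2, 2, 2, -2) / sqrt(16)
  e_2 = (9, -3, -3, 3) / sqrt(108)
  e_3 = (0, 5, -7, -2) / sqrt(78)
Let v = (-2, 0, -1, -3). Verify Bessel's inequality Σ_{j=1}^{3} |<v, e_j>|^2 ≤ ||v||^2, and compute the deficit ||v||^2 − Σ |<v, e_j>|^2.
Σ |<v, e_j>|^2 = 15/2; ||v||^2 = 14; deficit = 13/2

Write each e_j = u_j / sqrt(<u_j, u_j>) where u_j is the displayed integer vector. Then <v, e_j> = <v, u_j> / sqrt(<u_j, u_j>), so |<v, e_j>|^2 = <v, u_j>^2 / <u_j, u_j>.
Coefficients: <v, e_1> = 0/sqrt(16), <v, e_2> = -24/sqrt(108), <v, e_3> = 13/sqrt(78).
Square and sum: Σ |<v, e_j>|^2 = 15/2.
Compute ||v||^2 = v·v = 14.
Deficit = 14 − 15/2 = 13/2 ≥ 0, confirming Bessel's inequality. (The deficit equals ||v − Σ <v,e_j> e_j||^2, the squared distance from v to span{e_j}.)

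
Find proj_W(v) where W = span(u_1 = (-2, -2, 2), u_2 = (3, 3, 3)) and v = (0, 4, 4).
proj_W(v) = (2, 2, 4)

Set up U = [u_1 | ... | u_2] ∈ R^(3×2). The projector onto W = col(U) is P = U (U^T U)^(-1) U^T.
Compute U^T U =
  [12, -6]
  [-6, 27],
and U^T v = (0, 24).
Solve U^T U · c = U^T v for the coefficients: c = (1/2, 1). The projection is proj_W(v) = U c.
Check: (v - proj_W(v)) · u_1 = 0  (should be 0).
Check: (v - proj_W(v)) · u_2 = 0  (should be 0).
Result: proj_W(v) = (2, 2, 4).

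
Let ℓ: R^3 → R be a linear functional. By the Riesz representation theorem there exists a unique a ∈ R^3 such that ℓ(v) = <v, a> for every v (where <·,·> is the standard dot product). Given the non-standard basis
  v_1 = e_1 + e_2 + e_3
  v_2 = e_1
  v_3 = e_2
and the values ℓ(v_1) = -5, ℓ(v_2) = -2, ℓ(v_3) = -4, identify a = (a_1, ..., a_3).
a = (-2, -4, 1)

Write a = (a_1, ..., a_3) in the standard basis. For each basis vector v_i, ℓ(v_i) = <v_i, a> is a linear equation in the a_j's. Collect the n equations into a matrix system V a = ℓ, where row i of V is v_i (expressed in the standard basis). Since V is invertible (lower-triangular with 1s on the diagonal, up to permutation), solve by back-substitution:
  V =
[[1, 1, 1],
 [1, 0, 0],
 [0, 1, 0]]
  V a = (-5, -2, -4)
Solving gives a = (-2, -4, 1).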